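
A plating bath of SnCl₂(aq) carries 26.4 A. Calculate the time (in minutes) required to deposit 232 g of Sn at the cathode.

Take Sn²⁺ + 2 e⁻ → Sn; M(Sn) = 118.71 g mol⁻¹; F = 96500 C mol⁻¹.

238 min

n(Sn) = m/M = 232 / 118.71 = 1.954 mol.
Each Sn atom requires 2 electrons, so n(e⁻) = 2 × 1.954 = 3.909 mol.
Q = n(e⁻)·F = 3.909 × 96500 = 377200 C.
t = Q/I = 377200 / 26.40 A = 14290 s = 238 min.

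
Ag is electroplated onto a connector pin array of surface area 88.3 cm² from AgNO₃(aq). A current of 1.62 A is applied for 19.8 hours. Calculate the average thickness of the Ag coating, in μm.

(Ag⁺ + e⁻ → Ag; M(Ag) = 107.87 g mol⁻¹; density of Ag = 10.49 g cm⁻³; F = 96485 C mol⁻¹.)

1390 μm

Q = I·t = 1.620 × 71280 = 115500 C; n(e⁻) = 1.197 mol.
n(Ag) = n(e⁻)/1 = 1.197 mol, so m = 1.197 × 107.87 = 129.1 g.
Volume = m/ρ = 129.1 / 10.49 = 12.31 cm³.
Thickness = V/A = 12.31 / 88.3 = 0.139 cm = 1390 μm.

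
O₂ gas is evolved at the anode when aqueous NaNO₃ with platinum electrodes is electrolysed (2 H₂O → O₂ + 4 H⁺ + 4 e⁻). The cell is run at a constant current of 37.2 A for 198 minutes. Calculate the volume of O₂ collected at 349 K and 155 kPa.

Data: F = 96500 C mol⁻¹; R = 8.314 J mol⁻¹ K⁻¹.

21.4 L

Q = I·t = 37.20 A × 11880 s = 441900 C.
n(e⁻) = Q/F = 441900 / 96500 = 4.580 mol.
4 electrons are transferred per O₂ molecule, so n(O₂) = 4.580 / 4 = 1.145 mol.
V = nRT/P = (1.145 × 8.314 × 349) / (155 × 10³ Pa) = 0.0214 m³ = 21.4 L.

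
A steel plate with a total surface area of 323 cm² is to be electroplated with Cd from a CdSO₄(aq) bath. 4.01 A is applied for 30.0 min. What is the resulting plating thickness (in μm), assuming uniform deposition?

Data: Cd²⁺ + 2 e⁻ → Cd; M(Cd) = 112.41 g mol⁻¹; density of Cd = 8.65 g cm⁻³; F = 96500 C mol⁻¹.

Q = I·t = 4.010 × 1800.0 = 7218 C; n(e⁻) = 0.07480 mol.
n(Cd) = n(e⁻)/2 = 0.03740 mol, so m = 0.03740 × 112.41 = 4.204 g.
Volume = m/ρ = 4.204 / 8.65 = 0.4860 cm³.
Thickness = V/A = 0.4860 / 323 = 0.00150 cm = 15.0 μm.

15.0 μm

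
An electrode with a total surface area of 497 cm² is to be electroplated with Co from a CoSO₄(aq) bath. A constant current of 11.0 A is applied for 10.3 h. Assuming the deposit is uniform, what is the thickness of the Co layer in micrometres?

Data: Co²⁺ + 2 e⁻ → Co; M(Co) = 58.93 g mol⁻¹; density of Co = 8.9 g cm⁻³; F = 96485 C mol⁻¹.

282 μm

Q = I·t = 11.00 × 37080 = 407900 C; n(e⁻) = 4.227 mol.
n(Co) = n(e⁻)/2 = 2.114 mol, so m = 2.114 × 58.93 = 124.6 g.
Volume = m/ρ = 124.6 / 8.9 = 14.00 cm³.
Thickness = V/A = 14.00 / 497 = 0.0282 cm = 282 μm.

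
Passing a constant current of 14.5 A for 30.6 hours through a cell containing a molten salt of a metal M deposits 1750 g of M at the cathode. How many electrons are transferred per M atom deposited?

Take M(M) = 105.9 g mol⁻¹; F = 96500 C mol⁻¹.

Q = I·t = 14.50 A × 110160 s = 1597000 C, so n(e⁻) = 1597000/96500 = 16.55 mol.
n(M) deposited = 1750 / 105.9 = 16.53 mol.
Electrons per atom = n(e⁻)/n(M) = 16.55 / 16.53 = 1.00 ≈ 1, so the ion is M⁺.

1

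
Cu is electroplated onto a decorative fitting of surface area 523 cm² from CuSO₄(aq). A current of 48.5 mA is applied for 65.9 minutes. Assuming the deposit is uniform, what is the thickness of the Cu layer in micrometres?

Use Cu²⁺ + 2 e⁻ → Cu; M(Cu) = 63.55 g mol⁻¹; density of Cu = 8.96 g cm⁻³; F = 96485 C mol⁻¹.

Q = I·t = 0.04850 × 3954.0 = 191.8 C; n(e⁻) = 0.001988 mol.
n(Cu) = n(e⁻)/2 = 0.0009938 mol, so m = 0.0009938 × 63.55 = 0.06315 g.
Volume = m/ρ = 0.06315 / 8.96 = 0.007048 cm³.
Thickness = V/A = 0.007048 / 523 = 1.35 × 10⁻⁵ cm = 0.135 μm.

0.135 μm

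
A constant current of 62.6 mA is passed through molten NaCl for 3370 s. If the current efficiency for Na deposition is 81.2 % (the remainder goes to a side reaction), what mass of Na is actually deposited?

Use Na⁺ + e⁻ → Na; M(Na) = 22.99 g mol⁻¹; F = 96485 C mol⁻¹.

0.0408 g

Q = I·t = 0.06260 × 3370.0 = 211.0 C.
n(e⁻) = 211.0/96485 = 0.002186 mol; theoretically n(Na) = 0.002186/1 = 0.002186 mol, m_theo = 0.05027 g.
At 81.2 % efficiency, m_actual = 0.812 × 0.05027 = 0.0408 g.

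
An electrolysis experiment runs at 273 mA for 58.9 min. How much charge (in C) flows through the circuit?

965 C

Q = I·t = 0.2730 A × 3534.0 s = 965 C.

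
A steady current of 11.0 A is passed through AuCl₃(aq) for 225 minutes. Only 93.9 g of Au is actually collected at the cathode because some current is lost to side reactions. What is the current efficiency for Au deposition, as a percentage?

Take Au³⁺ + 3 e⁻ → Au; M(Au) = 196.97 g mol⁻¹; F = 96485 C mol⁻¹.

Q = I·t = 11.00 × 13500 = 148500 C; n(e⁻) = 148500/96485 = 1.539 mol.
Theoretical n(Au) = n(e⁻)/3 = 0.5130 mol, i.e. m_theo = 0.5130 × 196.97 = 101.1 g.
Efficiency = m_actual / m_theo = 93.9 / 101.1 = 92.9 %.

92.9 %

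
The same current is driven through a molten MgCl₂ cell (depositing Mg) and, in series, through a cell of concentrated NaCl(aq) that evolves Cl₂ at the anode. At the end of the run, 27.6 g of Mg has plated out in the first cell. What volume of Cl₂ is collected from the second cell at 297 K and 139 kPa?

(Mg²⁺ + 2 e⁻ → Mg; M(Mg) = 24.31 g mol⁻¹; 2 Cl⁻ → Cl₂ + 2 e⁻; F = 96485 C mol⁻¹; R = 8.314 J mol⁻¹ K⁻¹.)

n(Mg) = 27.6 / 24.31 = 1.135 mol, so n(e⁻) = 2 × 1.135 = 2.271 mol.
The cells are in series, so the same 2.271 mol of electrons passes through the second cell.
2 Cl⁻ → Cl₂ + 2 e⁻ — 2 mol e⁻ per mol Cl₂, so n(Cl₂) = 2.271/2 = 1.135 mol.
V = nRT/P = (1.135 × 8.314 × 297) / (139 × 10³) = 0.0202 m³ = 20.2 L.

20.2 L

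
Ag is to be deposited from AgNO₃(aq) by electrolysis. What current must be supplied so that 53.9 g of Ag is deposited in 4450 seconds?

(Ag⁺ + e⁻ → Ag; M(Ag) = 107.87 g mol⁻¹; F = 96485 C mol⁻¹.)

10.8 A

n(Ag) = 53.9 / 107.87 = 0.4997 mol.
n(e⁻) = 1 × 0.4997 = 0.4997 mol.
Q = n(e⁻)·F = 0.4997 × 96485 = 48210 C.
I = Q/t = 48210 / 4450.0 s = 10.8 A.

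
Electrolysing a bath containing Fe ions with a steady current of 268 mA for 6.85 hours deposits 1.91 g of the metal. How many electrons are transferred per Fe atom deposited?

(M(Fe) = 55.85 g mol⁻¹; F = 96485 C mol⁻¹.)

Q = I·t = 0.2680 A × 24660 s = 6609 C, so n(e⁻) = 6609/96485 = 0.06850 mol.
n(Fe) deposited = 1.91 / 55.85 = 0.03420 mol.
Electrons per atom = n(e⁻)/n(Fe) = 0.06850 / 0.03420 = 2.00 ≈ 2, so the ion is Fe²⁺.

2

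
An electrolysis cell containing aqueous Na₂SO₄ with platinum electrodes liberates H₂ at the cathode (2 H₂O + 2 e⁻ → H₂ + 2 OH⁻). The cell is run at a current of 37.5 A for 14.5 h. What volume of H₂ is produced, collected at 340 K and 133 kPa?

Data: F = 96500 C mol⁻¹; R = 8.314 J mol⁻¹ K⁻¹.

216 L

Q = I·t = 37.50 A × 52200 s = 1958000 C.
n(e⁻) = Q/F = 1958000 / 96500 = 20.28 mol.
2 electrons are transferred per H₂ molecule, so n(H₂) = 20.28 / 2 = 10.14 mol.
V = nRT/P = (10.14 × 8.314 × 340) / (133 × 10³ Pa) = 0.216 m³ = 216 L.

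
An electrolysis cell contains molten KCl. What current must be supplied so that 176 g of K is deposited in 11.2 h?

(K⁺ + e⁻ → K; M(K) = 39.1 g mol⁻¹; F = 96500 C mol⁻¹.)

10.8 A

n(K) = 176 / 39.1 = 4.501 mol.
n(e⁻) = 1 × 4.501 = 4.501 mol.
Q = n(e⁻)·F = 4.501 × 96500 = 434400 C.
I = Q/t = 434400 / 40320 s = 10.8 A.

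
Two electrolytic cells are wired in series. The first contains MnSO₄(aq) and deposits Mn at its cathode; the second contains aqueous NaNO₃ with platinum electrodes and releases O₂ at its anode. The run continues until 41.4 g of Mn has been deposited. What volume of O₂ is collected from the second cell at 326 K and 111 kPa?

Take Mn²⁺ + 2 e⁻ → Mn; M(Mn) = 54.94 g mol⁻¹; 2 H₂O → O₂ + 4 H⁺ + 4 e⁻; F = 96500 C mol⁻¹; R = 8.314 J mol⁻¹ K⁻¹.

n(Mn) = 41.4 / 54.94 = 0.7535 mol, so n(e⁻) = 2 × 0.7535 = 1.507 mol.
The cells are in series, so the same 1.507 mol of electrons passes through the second cell.
2 H₂O → O₂ + 4 H⁺ + 4 e⁻ — 4 mol e⁻ per mol O₂, so n(O₂) = 1.507/4 = 0.3768 mol.
V = nRT/P = (0.3768 × 8.314 × 326) / (111 × 10³) = 0.00920 m³ = 9.20 L.

9.20 L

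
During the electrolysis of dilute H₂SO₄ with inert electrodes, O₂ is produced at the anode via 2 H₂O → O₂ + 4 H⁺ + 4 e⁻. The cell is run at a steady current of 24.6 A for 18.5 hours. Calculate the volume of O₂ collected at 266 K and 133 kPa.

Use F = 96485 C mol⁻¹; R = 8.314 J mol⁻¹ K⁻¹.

70.6 L

Q = I·t = 24.60 A × 66600 s = 1638000 C.
n(e⁻) = Q/F = 1638000 / 96485 = 16.98 mol.
4 electrons are transferred per O₂ molecule, so n(O₂) = 16.98 / 4 = 4.245 mol.
V = nRT/P = (4.245 × 8.314 × 266) / (133 × 10³ Pa) = 0.0706 m³ = 70.6 L.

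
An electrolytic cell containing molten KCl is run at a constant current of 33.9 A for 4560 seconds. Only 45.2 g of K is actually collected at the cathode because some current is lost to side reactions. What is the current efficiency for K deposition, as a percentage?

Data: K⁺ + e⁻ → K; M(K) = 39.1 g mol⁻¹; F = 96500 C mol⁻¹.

Q = I·t = 33.90 × 4560.0 = 154600 C; n(e⁻) = 154600/96500 = 1.602 mol.
Theoretical n(K) = n(e⁻)/1 = 1.602 mol, i.e. m_theo = 1.602 × 39.1 = 62.63 g.
Efficiency = m_actual / m_theo = 45.2 / 62.63 = 72.2 %.

72.2 %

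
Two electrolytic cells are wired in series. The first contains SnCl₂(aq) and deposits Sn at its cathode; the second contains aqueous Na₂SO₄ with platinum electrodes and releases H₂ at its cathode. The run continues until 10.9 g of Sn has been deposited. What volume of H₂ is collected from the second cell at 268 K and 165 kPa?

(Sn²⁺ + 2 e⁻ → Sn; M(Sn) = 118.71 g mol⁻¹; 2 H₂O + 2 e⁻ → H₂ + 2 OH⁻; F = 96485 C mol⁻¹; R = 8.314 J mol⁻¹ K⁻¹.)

n(Sn) = 10.9 / 118.71 = 0.09182 mol, so n(e⁻) = 2 × 0.09182 = 0.1836 mol.
The cells are in series, so the same 0.1836 mol of electrons passes through the second cell.
2 H₂O + 2 e⁻ → H₂ + 2 OH⁻ — 2 mol e⁻ per mol H₂, so n(H₂) = 0.1836/2 = 0.09182 mol.
V = nRT/P = (0.09182 × 8.314 × 268) / (165 × 10³) = 0.00124 m³ = 1.24 L.

1.24 L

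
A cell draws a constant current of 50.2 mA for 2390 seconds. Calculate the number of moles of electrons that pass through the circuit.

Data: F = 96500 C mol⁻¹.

Q = I·t = 0.05020 A × 2390.0 s = 120.0 C.
n(e⁻) = Q/F = 120.0 / 96500 = 0.00124 mol.

0.00124 mol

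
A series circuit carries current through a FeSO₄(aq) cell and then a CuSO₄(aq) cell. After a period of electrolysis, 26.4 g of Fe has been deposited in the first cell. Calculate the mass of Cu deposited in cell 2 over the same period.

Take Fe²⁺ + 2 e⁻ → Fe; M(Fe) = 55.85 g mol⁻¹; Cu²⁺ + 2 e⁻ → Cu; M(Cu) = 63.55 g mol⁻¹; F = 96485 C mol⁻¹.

30.0 g

n(Fe) = 26.4 / 55.85 = 0.4727 mol.
Since Fe²⁺ + 2 e⁻ → Fe, n(e⁻) passed = 2 × 0.4727 = 0.9454 mol.
Cells in series carry the same charge, so the same 0.9454 mol of electrons passes through cell 2.
Cu²⁺ + 2 e⁻ → Cu, so n(Cu) = 0.9454 / 2 = 0.4727 mol.
m(Cu) = 0.4727 × 63.55 = 30.0 g.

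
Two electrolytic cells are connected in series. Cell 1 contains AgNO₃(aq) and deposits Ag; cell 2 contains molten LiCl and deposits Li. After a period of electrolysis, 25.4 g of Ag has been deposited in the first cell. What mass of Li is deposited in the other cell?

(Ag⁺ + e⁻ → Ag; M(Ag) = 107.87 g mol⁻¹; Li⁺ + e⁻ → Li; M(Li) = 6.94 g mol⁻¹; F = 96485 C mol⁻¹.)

1.63 g

n(Ag) = 25.4 / 107.87 = 0.2355 mol.
Since Ag⁺ + e⁻ → Ag, n(e⁻) passed = 1 × 0.2355 = 0.2355 mol.
Cells in series carry the same charge, so the same 0.2355 mol of electrons passes through cell 2.
Li⁺ + e⁻ → Li, so n(Li) = 0.2355 / 1 = 0.2355 mol.
m(Li) = 0.2355 × 6.94 = 1.63 g.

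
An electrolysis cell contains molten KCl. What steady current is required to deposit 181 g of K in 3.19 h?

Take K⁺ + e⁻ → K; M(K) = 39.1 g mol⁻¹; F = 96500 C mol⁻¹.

38.9 A

n(K) = 181 / 39.1 = 4.629 mol.
n(e⁻) = 1 × 4.629 = 4.629 mol.
Q = n(e⁻)·F = 4.629 × 96500 = 446700 C.
I = Q/t = 446700 / 11484 s = 38.9 A.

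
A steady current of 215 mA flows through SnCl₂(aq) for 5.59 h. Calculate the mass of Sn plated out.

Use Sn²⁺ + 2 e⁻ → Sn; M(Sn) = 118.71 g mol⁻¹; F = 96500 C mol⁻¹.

Q = I·t = 0.2150 A × 20124 s = 4327 C.
n(e⁻) = Q/F = 4327 / 96500 = 0.04484 mol.
Sn²⁺ + 2 e⁻ → Sn, so n(Sn) = n(e⁻)/2 = 0.02242 mol.
m = n·M = 0.02242 × 118.71 = 2.66 g.

2.66 g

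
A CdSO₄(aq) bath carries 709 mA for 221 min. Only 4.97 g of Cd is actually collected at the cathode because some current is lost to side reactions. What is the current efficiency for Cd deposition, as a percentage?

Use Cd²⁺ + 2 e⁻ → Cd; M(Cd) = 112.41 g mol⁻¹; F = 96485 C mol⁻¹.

Q = I·t = 0.7090 × 13260 = 9401 C; n(e⁻) = 9401/96485 = 0.09744 mol.
Theoretical n(Cd) = n(e⁻)/2 = 0.04872 mol, i.e. m_theo = 0.04872 × 112.41 = 5.477 g.
Efficiency = m_actual / m_theo = 4.97 / 5.477 = 90.8 %.

90.8 %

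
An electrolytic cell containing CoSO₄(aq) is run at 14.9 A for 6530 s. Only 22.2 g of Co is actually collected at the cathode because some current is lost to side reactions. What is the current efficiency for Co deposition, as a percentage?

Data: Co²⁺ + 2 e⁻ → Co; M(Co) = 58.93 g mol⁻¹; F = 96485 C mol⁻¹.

74.7 %

Q = I·t = 14.90 × 6530.0 = 97300 C; n(e⁻) = 97300/96485 = 1.008 mol.
Theoretical n(Co) = n(e⁻)/2 = 0.5042 mol, i.e. m_theo = 0.5042 × 58.93 = 29.71 g.
Efficiency = m_actual / m_theo = 22.2 / 29.71 = 74.7 %.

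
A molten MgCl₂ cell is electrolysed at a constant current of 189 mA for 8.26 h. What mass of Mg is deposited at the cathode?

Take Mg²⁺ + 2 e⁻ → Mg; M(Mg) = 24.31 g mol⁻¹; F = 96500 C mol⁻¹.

Q = I·t = 0.1890 A × 29736 s = 5620 C.
n(e⁻) = Q/F = 5620 / 96500 = 0.05824 mol.
Mg²⁺ + 2 e⁻ → Mg, so n(Mg) = n(e⁻)/2 = 0.02912 mol.
m = n·M = 0.02912 × 24.31 = 0.708 g.

0.708 g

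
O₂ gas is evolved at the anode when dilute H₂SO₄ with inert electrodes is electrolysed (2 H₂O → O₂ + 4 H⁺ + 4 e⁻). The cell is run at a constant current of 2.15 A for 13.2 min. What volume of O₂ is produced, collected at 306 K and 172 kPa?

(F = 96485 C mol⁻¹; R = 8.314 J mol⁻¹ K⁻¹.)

0.0653 L

Q = I·t = 2.150 A × 792.00 s = 1703 C.
n(e⁻) = Q/F = 1703 / 96485 = 0.01765 mol.
4 electrons are transferred per O₂ molecule, so n(O₂) = 0.01765 / 4 = 0.004412 mol.
V = nRT/P = (0.004412 × 8.314 × 306) / (172 × 10³ Pa) = 6.53 × 10⁻⁵ m³ = 0.0653 L.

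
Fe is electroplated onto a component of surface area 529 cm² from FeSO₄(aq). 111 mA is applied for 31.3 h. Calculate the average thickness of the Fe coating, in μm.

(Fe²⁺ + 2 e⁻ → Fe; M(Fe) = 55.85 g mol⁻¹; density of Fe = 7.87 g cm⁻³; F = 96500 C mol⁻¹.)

8.69 μm

Q = I·t = 0.1110 × 112680 = 12510 C; n(e⁻) = 0.1296 mol.
n(Fe) = n(e⁻)/2 = 0.06481 mol, so m = 0.06481 × 55.85 = 3.619 g.
Volume = m/ρ = 3.619 / 7.87 = 0.4599 cm³.
Thickness = V/A = 0.4599 / 529 = 8.69 × 10⁻⁴ cm = 8.69 μm.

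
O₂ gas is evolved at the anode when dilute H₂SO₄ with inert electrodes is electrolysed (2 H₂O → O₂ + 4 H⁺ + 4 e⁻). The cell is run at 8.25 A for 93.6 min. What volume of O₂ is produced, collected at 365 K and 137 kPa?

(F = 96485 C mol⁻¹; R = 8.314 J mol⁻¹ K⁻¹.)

Q = I·t = 8.250 A × 5616.0 s = 46330 C.
n(e⁻) = Q/F = 46330 / 96485 = 0.4802 mol.
4 electrons are transferred per O₂ molecule, so n(O₂) = 0.4802 / 4 = 0.1200 mol.
V = nRT/P = (0.1200 × 8.314 × 365) / (137 × 10³ Pa) = 0.00266 m³ = 2.66 L.

2.66 L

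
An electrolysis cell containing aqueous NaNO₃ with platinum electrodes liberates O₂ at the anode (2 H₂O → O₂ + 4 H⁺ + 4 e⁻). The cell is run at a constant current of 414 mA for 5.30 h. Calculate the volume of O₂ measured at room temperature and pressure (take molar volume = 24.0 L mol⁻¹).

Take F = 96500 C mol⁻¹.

0.491 L

Q = I·t = 0.4140 A × 19080 s = 7899 C.
n(e⁻) = Q/F = 7899 / 96500 = 0.08186 mol.
4 electrons are transferred per O₂ molecule, so n(O₂) = 0.08186 / 4 = 0.02046 mol.
V = n × V_m = 0.02046 × 24.0 = 0.491 L.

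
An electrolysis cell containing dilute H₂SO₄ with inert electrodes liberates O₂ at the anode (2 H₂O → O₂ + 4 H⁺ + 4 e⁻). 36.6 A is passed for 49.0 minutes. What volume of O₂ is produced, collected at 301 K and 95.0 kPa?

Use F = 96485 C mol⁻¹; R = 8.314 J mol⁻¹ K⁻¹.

Q = I·t = 36.60 A × 2940.0 s = 107600 C.
n(e⁻) = Q/F = 107600 / 96485 = 1.115 mol.
4 electrons are transferred per O₂ molecule, so n(O₂) = 1.115 / 4 = 0.2788 mol.
V = nRT/P = (0.2788 × 8.314 × 301) / (95.0 × 10³ Pa) = 0.00734 m³ = 7.34 L.

7.34 L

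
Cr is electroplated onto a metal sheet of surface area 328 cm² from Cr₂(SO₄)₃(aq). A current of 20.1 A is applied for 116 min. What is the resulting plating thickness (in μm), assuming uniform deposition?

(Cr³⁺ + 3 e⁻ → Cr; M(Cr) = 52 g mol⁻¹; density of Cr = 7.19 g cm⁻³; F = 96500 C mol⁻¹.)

107 μm

Q = I·t = 20.10 × 6960.0 = 139900 C; n(e⁻) = 1.450 mol.
n(Cr) = n(e⁻)/3 = 0.4832 mol, so m = 0.4832 × 52 = 25.13 g.
Volume = m/ρ = 25.13 / 7.19 = 3.495 cm³.
Thickness = V/A = 3.495 / 328 = 0.0107 cm = 107 μm.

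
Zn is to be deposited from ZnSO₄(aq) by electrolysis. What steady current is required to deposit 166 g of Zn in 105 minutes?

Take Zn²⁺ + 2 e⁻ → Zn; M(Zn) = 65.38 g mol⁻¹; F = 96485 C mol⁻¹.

n(Zn) = 166 / 65.38 = 2.539 mol.
n(e⁻) = 2 × 2.539 = 5.078 mol.
Q = n(e⁻)·F = 5.078 × 96485 = 490000 C.
I = Q/t = 490000 / 6300.0 s = 77.8 A.

77.8 A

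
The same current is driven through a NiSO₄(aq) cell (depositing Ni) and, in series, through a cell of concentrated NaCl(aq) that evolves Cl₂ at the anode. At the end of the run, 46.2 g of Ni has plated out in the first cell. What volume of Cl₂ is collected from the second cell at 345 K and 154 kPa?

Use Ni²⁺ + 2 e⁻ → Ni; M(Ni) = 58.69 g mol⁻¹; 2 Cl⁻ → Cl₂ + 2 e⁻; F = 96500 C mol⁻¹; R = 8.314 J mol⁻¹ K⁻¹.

14.7 L

n(Ni) = 46.2 / 58.69 = 0.7872 mol, so n(e⁻) = 2 × 0.7872 = 1.574 mol.
The cells are in series, so the same 1.574 mol of electrons passes through the second cell.
2 Cl⁻ → Cl₂ + 2 e⁻ — 2 mol e⁻ per mol Cl₂, so n(Cl₂) = 1.574/2 = 0.7872 mol.
V = nRT/P = (0.7872 × 8.314 × 345) / (154 × 10³) = 0.0147 m³ = 14.7 L.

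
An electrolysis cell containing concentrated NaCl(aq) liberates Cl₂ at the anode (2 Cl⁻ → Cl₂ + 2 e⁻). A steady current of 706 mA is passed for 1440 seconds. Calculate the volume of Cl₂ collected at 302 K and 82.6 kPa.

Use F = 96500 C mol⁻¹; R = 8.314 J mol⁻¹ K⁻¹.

Q = I·t = 0.7060 A × 1440.0 s = 1017 C.
n(e⁻) = Q/F = 1017 / 96500 = 0.01054 mol.
2 electrons are transferred per Cl₂ molecule, so n(Cl₂) = 0.01054 / 2 = 0.005268 mol.
V = nRT/P = (0.005268 × 8.314 × 302) / (82.6 × 10³ Pa) = 1.60 × 10⁻⁴ m³ = 0.160 L.

0.160 L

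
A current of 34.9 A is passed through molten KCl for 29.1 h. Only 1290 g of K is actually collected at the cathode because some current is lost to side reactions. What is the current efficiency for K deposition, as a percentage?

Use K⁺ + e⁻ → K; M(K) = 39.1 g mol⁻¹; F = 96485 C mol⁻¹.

Q = I·t = 34.90 × 104760 = 3656000 C; n(e⁻) = 3656000/96485 = 37.89 mol.
Theoretical n(K) = n(e⁻)/1 = 37.89 mol, i.e. m_theo = 37.89 × 39.1 = 1482 g.
Efficiency = m_actual / m_theo = 1290 / 1482 = 87.1 %.

87.1 %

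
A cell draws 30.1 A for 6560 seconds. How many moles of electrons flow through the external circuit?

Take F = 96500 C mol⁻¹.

Q = I·t = 30.10 A × 6560.0 s = 197500 C.
n(e⁻) = Q/F = 197500 / 96500 = 2.05 mol.

2.05 mol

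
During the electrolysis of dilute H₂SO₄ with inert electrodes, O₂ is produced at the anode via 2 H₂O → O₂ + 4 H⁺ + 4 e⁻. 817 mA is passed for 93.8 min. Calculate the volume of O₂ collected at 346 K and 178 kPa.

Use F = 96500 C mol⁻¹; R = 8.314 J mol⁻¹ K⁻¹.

0.193 L

Q = I·t = 0.8170 A × 5628.0 s = 4598 C.
n(e⁻) = Q/F = 4598 / 96500 = 0.04765 mol.
4 electrons are transferred per O₂ molecule, so n(O₂) = 0.04765 / 4 = 0.01191 mol.
V = nRT/P = (0.01191 × 8.314 × 346) / (178 × 10³ Pa) = 1.93 × 10⁻⁴ m³ = 0.193 L.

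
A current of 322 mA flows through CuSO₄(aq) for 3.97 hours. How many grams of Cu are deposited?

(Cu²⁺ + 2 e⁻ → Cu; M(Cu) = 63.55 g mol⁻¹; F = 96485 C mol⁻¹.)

1.52 g

Q = I·t = 0.3220 A × 14292 s = 4602 C.
n(e⁻) = Q/F = 4602 / 96485 = 0.04770 mol.
Cu²⁺ + 2 e⁻ → Cu, so n(Cu) = n(e⁻)/2 = 0.02385 mol.
m = n·M = 0.02385 × 63.55 = 1.52 g.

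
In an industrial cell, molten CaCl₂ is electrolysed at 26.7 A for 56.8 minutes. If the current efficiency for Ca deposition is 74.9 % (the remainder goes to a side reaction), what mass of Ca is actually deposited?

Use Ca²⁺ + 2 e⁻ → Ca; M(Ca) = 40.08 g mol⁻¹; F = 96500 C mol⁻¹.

Q = I·t = 26.70 × 3408.0 = 90990 C.
n(e⁻) = 90990/96500 = 0.9429 mol; theoretically n(Ca) = 0.9429/2 = 0.4715 mol, m_theo = 18.90 g.
At 74.9 % efficiency, m_actual = 0.749 × 18.90 = 14.2 g.

14.2 g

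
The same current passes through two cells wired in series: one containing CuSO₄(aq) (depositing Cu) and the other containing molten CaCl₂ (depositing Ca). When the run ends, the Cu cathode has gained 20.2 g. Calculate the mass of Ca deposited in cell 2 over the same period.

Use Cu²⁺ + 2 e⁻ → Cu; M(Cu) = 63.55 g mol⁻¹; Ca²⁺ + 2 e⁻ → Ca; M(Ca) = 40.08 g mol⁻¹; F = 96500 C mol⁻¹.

n(Cu) = 20.2 / 63.55 = 0.3179 mol.
Since Cu²⁺ + 2 e⁻ → Cu, n(e⁻) passed = 2 × 0.3179 = 0.6357 mol.
Cells in series carry the same charge, so the same 0.6357 mol of electrons passes through cell 2.
Ca²⁺ + 2 e⁻ → Ca, so n(Ca) = 0.6357 / 2 = 0.3179 mol.
m(Ca) = 0.3179 × 40.08 = 12.7 g.

12.7 g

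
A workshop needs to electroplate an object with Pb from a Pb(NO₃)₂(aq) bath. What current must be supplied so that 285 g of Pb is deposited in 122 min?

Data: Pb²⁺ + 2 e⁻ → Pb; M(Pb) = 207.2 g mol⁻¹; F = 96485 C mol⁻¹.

36.3 A

n(Pb) = 285 / 207.2 = 1.375 mol.
n(e⁻) = 2 × 1.375 = 2.751 mol.
Q = n(e⁻)·F = 2.751 × 96485 = 265400 C.
I = Q/t = 265400 / 7320.0 s = 36.3 A.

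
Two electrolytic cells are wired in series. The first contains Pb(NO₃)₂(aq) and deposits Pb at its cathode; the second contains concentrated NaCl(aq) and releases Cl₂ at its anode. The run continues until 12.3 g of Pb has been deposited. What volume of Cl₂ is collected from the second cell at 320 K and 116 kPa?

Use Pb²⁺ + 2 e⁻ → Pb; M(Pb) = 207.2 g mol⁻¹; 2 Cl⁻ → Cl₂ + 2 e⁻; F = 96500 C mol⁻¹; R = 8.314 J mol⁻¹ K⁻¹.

1.36 L

n(Pb) = 12.3 / 207.2 = 0.05936 mol, so n(e⁻) = 2 × 0.05936 = 0.1187 mol.
The cells are in series, so the same 0.1187 mol of electrons passes through the second cell.
2 Cl⁻ → Cl₂ + 2 e⁻ — 2 mol e⁻ per mol Cl₂, so n(Cl₂) = 0.1187/2 = 0.05936 mol.
V = nRT/P = (0.05936 × 8.314 × 320) / (116 × 10³) = 0.00136 m³ = 1.36 L.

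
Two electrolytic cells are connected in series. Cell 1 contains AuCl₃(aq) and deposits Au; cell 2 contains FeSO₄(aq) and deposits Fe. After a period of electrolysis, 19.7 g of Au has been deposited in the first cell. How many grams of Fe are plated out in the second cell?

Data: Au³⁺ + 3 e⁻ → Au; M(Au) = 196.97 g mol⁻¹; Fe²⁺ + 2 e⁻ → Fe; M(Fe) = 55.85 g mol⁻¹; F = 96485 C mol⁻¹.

8.38 g

n(Au) = 19.7 / 196.97 = 0.1000 mol.
Since Au³⁺ + 3 e⁻ → Au, n(e⁻) passed = 3 × 0.1000 = 0.3000 mol.
Cells in series carry the same charge, so the same 0.3000 mol of electrons passes through cell 2.
Fe²⁺ + 2 e⁻ → Fe, so n(Fe) = 0.3000 / 2 = 0.1500 mol.
m(Fe) = 0.1500 × 55.85 = 8.38 g.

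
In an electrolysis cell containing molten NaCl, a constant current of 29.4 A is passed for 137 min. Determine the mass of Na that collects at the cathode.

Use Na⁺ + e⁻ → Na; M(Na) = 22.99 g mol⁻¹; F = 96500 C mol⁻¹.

57.6 g

Q = I·t = 29.40 A × 8220.0 s = 241700 C.
n(e⁻) = Q/F = 241700 / 96500 = 2.504 mol.
Na⁺ + e⁻ → Na, so n(Na) = n(e⁻)/1 = 2.504 mol.
m = n·M = 2.504 × 22.99 = 57.6 g.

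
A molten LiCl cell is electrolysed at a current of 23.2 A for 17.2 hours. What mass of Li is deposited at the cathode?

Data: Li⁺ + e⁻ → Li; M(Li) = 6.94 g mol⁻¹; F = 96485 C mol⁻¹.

Q = I·t = 23.20 A × 61920 s = 1437000 C.
n(e⁻) = Q/F = 1437000 / 96485 = 14.89 mol.
Li⁺ + e⁻ → Li, so n(Li) = n(e⁻)/1 = 14.89 mol.
m = n·M = 14.89 × 6.94 = 103 g.

103 g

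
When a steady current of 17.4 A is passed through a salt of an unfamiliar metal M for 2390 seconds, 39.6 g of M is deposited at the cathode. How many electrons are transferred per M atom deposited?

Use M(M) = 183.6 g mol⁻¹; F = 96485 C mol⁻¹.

2

Q = I·t = 17.40 A × 2390.0 s = 41590 C, so n(e⁻) = 41590/96485 = 0.4310 mol.
n(M) deposited = 39.6 / 183.6 = 0.2157 mol.
Electrons per atom = n(e⁻)/n(M) = 0.4310 / 0.2157 = 2.00 ≈ 2, so the ion is M²⁺.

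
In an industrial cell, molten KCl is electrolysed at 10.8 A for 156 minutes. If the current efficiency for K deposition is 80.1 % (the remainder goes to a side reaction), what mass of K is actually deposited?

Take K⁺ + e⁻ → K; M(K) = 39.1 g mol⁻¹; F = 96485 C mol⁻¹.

Q = I·t = 10.80 × 9360.0 = 101100 C.
n(e⁻) = 101100/96485 = 1.048 mol; theoretically n(K) = 1.048/1 = 1.048 mol, m_theo = 40.97 g.
At 80.1 % efficiency, m_actual = 0.801 × 40.97 = 32.8 g.

32.8 g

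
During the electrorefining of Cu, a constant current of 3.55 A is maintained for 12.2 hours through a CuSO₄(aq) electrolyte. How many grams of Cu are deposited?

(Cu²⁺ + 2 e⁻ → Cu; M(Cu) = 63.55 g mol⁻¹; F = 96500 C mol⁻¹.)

51.3 g

Q = I·t = 3.550 A × 43920 s = 155900 C.
n(e⁻) = Q/F = 155900 / 96500 = 1.616 mol.
Cu²⁺ + 2 e⁻ → Cu, so n(Cu) = n(e⁻)/2 = 0.8079 mol.
m = n·M = 0.8079 × 63.55 = 51.3 g.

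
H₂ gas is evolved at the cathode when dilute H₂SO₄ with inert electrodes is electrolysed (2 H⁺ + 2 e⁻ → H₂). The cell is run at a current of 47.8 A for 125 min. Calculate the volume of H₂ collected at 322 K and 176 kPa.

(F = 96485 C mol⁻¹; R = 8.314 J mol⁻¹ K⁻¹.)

Q = I·t = 47.80 A × 7500.0 s = 358500 C.
n(e⁻) = Q/F = 358500 / 96485 = 3.716 mol.
2 electrons are transferred per H₂ molecule, so n(H₂) = 3.716 / 2 = 1.858 mol.
V = nRT/P = (1.858 × 8.314 × 322) / (176 × 10³ Pa) = 0.0283 m³ = 28.3 L.

28.3 L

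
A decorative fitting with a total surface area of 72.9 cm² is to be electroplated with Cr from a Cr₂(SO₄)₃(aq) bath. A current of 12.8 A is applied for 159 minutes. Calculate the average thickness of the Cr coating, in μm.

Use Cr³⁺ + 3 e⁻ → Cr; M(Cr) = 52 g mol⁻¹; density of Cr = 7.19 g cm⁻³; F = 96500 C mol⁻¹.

418 μm

Q = I·t = 12.80 × 9540.0 = 122100 C; n(e⁻) = 1.265 mol.
n(Cr) = n(e⁻)/3 = 0.4218 mol, so m = 0.4218 × 52 = 21.93 g.
Volume = m/ρ = 21.93 / 7.19 = 3.051 cm³.
Thickness = V/A = 3.051 / 72.9 = 0.0418 cm = 418 μm.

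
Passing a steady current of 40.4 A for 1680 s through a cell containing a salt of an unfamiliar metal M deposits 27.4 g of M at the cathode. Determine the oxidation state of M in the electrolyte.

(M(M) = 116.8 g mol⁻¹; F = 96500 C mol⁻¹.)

+3

Q = I·t = 40.40 A × 1680.0 s = 67870 C, so n(e⁻) = 67870/96500 = 0.7033 mol.
n(M) deposited = 27.4 / 116.8 = 0.2346 mol.
Electrons per atom = n(e⁻)/n(M) = 0.7033 / 0.2346 = 3.00 ≈ 3, so the ion is M³⁺.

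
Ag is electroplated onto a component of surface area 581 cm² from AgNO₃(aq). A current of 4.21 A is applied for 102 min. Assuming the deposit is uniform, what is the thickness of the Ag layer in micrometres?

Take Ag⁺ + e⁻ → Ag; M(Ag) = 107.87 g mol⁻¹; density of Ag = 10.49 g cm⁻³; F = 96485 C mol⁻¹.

47.3 μm

Q = I·t = 4.210 × 6120.0 = 25770 C; n(e⁻) = 0.2670 mol.
n(Ag) = n(e⁻)/1 = 0.2670 mol, so m = 0.2670 × 107.87 = 28.81 g.
Volume = m/ρ = 28.81 / 10.49 = 2.746 cm³.
Thickness = V/A = 2.746 / 581 = 0.00473 cm = 47.3 μm.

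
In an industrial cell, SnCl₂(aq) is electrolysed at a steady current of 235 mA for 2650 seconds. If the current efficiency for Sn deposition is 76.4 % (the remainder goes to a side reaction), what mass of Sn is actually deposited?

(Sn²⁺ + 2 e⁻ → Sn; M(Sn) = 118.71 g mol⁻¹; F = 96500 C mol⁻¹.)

Q = I·t = 0.2350 × 2650.0 = 622.8 C.
n(e⁻) = 622.8/96500 = 0.006453 mol; theoretically n(Sn) = 0.006453/2 = 0.003227 mol, m_theo = 0.3830 g.
At 76.4 % efficiency, m_actual = 0.764 × 0.3830 = 0.293 g.

0.293 g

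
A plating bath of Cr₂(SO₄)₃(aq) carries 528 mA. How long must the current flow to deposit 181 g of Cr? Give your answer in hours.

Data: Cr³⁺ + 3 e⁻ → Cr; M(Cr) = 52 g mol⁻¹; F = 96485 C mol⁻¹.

n(Cr) = m/M = 181 / 52 = 3.481 mol.
Each Cr atom requires 3 electrons, so n(e⁻) = 3 × 3.481 = 10.44 mol.
Q = n(e⁻)·F = 10.44 × 96485 = 1008000 C.
t = Q/I = 1008000 / 0.5280 A = 1908000 s = 530 h.

530 h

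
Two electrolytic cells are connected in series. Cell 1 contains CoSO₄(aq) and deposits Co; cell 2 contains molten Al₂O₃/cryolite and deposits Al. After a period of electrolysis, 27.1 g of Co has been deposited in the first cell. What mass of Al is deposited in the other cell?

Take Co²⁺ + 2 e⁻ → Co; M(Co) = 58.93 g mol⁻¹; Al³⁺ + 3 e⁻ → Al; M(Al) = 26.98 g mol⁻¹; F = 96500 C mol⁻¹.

8.27 g

n(Co) = 27.1 / 58.93 = 0.4599 mol.
Since Co²⁺ + 2 e⁻ → Co, n(e⁻) passed = 2 × 0.4599 = 0.9197 mol.
Cells in series carry the same charge, so the same 0.9197 mol of electrons passes through cell 2.
Al³⁺ + 3 e⁻ → Al, so n(Al) = 0.9197 / 3 = 0.3066 mol.
m(Al) = 0.3066 × 26.98 = 8.27 g.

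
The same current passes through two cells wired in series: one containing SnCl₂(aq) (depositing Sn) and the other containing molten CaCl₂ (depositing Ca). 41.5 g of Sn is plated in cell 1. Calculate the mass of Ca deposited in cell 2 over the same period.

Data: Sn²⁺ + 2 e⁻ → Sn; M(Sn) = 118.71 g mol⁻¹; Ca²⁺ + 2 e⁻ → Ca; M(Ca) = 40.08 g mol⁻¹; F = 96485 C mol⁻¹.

14.0 g

n(Sn) = 41.5 / 118.71 = 0.3496 mol.
Since Sn²⁺ + 2 e⁻ → Sn, n(e⁻) passed = 2 × 0.3496 = 0.6992 mol.
Cells in series carry the same charge, so the same 0.6992 mol of electrons passes through cell 2.
Ca²⁺ + 2 e⁻ → Ca, so n(Ca) = 0.6992 / 2 = 0.3496 mol.
m(Ca) = 0.3496 × 40.08 = 14.0 g.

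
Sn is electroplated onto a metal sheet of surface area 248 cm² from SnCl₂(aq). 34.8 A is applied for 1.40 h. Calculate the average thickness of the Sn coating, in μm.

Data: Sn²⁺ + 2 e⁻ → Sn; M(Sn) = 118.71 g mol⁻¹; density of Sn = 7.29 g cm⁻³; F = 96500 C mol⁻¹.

Q = I·t = 34.80 × 5040.0 = 175400 C; n(e⁻) = 1.818 mol.
n(Sn) = n(e⁻)/2 = 0.9088 mol, so m = 0.9088 × 118.71 = 107.9 g.
Volume = m/ρ = 107.9 / 7.29 = 14.80 cm³.
Thickness = V/A = 14.80 / 248 = 0.0597 cm = 597 μm.

597 μm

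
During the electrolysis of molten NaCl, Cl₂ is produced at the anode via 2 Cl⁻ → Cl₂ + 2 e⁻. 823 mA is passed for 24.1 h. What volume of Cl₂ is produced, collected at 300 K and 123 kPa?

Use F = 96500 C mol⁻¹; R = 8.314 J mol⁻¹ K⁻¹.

7.50 L

Q = I·t = 0.8230 A × 86760 s = 71400 C.
n(e⁻) = Q/F = 71400 / 96500 = 0.7399 mol.
2 electrons are transferred per Cl₂ molecule, so n(Cl₂) = 0.7399 / 2 = 0.3700 mol.
V = nRT/P = (0.3700 × 8.314 × 300) / (123 × 10³ Pa) = 0.00750 m³ = 7.50 L.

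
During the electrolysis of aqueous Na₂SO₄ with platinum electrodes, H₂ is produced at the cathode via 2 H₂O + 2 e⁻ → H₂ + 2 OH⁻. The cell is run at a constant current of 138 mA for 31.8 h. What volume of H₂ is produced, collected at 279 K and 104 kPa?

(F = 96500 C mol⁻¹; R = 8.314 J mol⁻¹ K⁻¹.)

1.83 L

Q = I·t = 0.1380 A × 114480 s = 15800 C.
n(e⁻) = Q/F = 15800 / 96500 = 0.1637 mol.
2 electrons are transferred per H₂ molecule, so n(H₂) = 0.1637 / 2 = 0.08186 mol.
V = nRT/P = (0.08186 × 8.314 × 279) / (104 × 10³ Pa) = 0.00183 m³ = 1.83 L.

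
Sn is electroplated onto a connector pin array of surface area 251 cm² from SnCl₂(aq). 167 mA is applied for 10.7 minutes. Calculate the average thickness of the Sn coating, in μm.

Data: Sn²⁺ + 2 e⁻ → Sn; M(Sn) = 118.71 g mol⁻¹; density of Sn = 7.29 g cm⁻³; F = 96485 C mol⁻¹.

Q = I·t = 0.1670 × 642.00 = 107.2 C; n(e⁻) = 0.001111 mol.
n(Sn) = n(e⁻)/2 = 0.0005556 mol, so m = 0.0005556 × 118.71 = 0.06596 g.
Volume = m/ρ = 0.06596 / 7.29 = 0.009047 cm³.
Thickness = V/A = 0.009047 / 251 = 3.60 × 10⁻⁵ cm = 0.360 μm.

0.360 μm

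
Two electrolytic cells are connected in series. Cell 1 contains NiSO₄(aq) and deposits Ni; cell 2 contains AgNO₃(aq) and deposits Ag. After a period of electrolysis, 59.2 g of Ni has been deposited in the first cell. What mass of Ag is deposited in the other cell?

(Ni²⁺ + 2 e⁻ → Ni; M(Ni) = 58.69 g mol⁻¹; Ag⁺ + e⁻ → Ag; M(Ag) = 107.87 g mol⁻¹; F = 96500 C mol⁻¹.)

n(Ni) = 59.2 / 58.69 = 1.009 mol.
Since Ni²⁺ + 2 e⁻ → Ni, n(e⁻) passed = 2 × 1.009 = 2.017 mol.
Cells in series carry the same charge, so the same 2.017 mol of electrons passes through cell 2.
Ag⁺ + e⁻ → Ag, so n(Ag) = 2.017 / 1 = 2.017 mol.
m(Ag) = 2.017 × 107.87 = 218 g.

218 g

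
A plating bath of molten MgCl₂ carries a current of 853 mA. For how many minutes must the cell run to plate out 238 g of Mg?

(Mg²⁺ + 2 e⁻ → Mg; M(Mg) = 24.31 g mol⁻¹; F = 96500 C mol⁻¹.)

n(Mg) = m/M = 238 / 24.31 = 9.790 mol.
Each Mg atom requires 2 electrons, so n(e⁻) = 2 × 9.790 = 19.58 mol.
Q = n(e⁻)·F = 19.58 × 96500 = 1890000 C.
t = Q/I = 1890000 / 0.8530 A = 2215000 s = 36900 min.

36900 min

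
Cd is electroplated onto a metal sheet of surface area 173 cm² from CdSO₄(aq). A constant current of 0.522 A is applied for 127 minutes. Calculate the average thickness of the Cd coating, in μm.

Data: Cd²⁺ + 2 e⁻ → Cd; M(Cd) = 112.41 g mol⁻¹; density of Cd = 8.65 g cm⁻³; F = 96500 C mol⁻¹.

15.5 μm

Q = I·t = 0.5220 × 7620.0 = 3978 C; n(e⁻) = 0.04122 mol.
n(Cd) = n(e⁻)/2 = 0.02061 mol, so m = 0.02061 × 112.41 = 2.317 g.
Volume = m/ρ = 2.317 / 8.65 = 0.2678 cm³.
Thickness = V/A = 0.2678 / 173 = 0.00155 cm = 15.5 μm.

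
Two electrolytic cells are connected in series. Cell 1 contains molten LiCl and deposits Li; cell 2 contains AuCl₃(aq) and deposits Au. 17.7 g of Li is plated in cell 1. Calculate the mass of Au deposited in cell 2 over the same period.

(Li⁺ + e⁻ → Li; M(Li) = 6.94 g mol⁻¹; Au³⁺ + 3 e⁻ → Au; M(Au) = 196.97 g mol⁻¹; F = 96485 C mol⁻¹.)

n(Li) = 17.7 / 6.94 = 2.550 mol.
Since Li⁺ + e⁻ → Li, n(e⁻) passed = 1 × 2.550 = 2.550 mol.
Cells in series carry the same charge, so the same 2.550 mol of electrons passes through cell 2.
Au³⁺ + 3 e⁻ → Au, so n(Au) = 2.550 / 3 = 0.8501 mol.
m(Au) = 0.8501 × 196.97 = 167 g.

167 g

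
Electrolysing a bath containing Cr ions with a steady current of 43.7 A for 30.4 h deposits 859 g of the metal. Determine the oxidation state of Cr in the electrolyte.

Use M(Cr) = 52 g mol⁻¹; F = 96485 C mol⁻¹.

Q = I·t = 43.70 A × 109440 s = 4783000 C, so n(e⁻) = 4783000/96485 = 49.57 mol.
n(Cr) deposited = 859 / 52 = 16.52 mol.
Electrons per atom = n(e⁻)/n(Cr) = 49.57 / 16.52 = 3.00 ≈ 3, so the ion is Cr³⁺.

+3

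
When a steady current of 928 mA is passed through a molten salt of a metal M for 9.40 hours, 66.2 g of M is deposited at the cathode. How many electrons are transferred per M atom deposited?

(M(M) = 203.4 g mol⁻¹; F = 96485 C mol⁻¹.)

Q = I·t = 0.9280 A × 33840 s = 31400 C, so n(e⁻) = 31400/96485 = 0.3255 mol.
n(M) deposited = 66.2 / 203.4 = 0.3255 mol.
Electrons per atom = n(e⁻)/n(M) = 0.3255 / 0.3255 = 1.00 ≈ 1, so the ion is M⁺.

1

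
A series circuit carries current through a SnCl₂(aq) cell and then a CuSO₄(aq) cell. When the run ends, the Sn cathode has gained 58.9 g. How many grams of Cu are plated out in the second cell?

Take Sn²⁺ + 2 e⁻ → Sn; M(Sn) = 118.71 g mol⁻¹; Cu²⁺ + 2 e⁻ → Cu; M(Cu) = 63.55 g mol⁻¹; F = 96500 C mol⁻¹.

n(Sn) = 58.9 / 118.71 = 0.4962 mol.
Since Sn²⁺ + 2 e⁻ → Sn, n(e⁻) passed = 2 × 0.4962 = 0.9923 mol.
Cells in series carry the same charge, so the same 0.9923 mol of electrons passes through cell 2.
Cu²⁺ + 2 e⁻ → Cu, so n(Cu) = 0.9923 / 2 = 0.4962 mol.
m(Cu) = 0.4962 × 63.55 = 31.5 g.

31.5 g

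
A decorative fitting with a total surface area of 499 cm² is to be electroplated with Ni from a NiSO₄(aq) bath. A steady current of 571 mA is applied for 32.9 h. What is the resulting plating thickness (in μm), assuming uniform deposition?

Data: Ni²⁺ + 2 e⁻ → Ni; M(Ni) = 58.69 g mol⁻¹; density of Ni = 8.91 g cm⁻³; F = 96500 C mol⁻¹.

Q = I·t = 0.5710 × 118440 = 67630 C; n(e⁻) = 0.7008 mol.
n(Ni) = n(e⁻)/2 = 0.3504 mol, so m = 0.3504 × 58.69 = 20.57 g.
Volume = m/ρ = 20.57 / 8.91 = 2.308 cm³.
Thickness = V/A = 2.308 / 499 = 0.00463 cm = 46.3 μm.

46.3 μm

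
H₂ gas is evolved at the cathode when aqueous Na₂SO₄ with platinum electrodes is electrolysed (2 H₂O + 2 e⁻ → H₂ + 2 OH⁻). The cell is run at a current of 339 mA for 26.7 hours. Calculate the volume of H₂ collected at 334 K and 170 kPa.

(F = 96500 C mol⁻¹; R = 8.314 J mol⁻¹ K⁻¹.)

Q = I·t = 0.3390 A × 96120 s = 32580 C.
n(e⁻) = Q/F = 32580 / 96500 = 0.3377 mol.
2 electrons are transferred per H₂ molecule, so n(H₂) = 0.3377 / 2 = 0.1688 mol.
V = nRT/P = (0.1688 × 8.314 × 334) / (170 × 10³ Pa) = 0.00276 m³ = 2.76 L.

2.76 L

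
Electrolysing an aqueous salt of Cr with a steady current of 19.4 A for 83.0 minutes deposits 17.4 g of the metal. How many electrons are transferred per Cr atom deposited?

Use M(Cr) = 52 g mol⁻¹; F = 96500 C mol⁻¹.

Q = I·t = 19.40 A × 4980.0 s = 96610 C, so n(e⁻) = 96610/96500 = 1.001 mol.
n(Cr) deposited = 17.4 / 52 = 0.3346 mol.
Electrons per atom = n(e⁻)/n(Cr) = 1.001 / 0.3346 = 2.99 ≈ 3, so the ion is Cr³⁺.

3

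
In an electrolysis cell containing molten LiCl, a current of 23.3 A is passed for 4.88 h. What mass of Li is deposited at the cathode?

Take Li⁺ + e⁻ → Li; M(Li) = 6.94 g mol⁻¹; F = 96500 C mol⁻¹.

Q = I·t = 23.30 A × 17568 s = 409300 C.
n(e⁻) = Q/F = 409300 / 96500 = 4.242 mol.
Li⁺ + e⁻ → Li, so n(Li) = n(e⁻)/1 = 4.242 mol.
m = n·M = 4.242 × 6.94 = 29.4 g.

29.4 g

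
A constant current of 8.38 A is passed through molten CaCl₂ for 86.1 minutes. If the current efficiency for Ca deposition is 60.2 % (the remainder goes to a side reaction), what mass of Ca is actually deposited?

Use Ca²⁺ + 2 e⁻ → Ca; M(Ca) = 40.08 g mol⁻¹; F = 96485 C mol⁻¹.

5.41 g

Q = I·t = 8.380 × 5166.0 = 43290 C.
n(e⁻) = 43290/96485 = 0.4487 mol; theoretically n(Ca) = 0.4487/2 = 0.2243 mol, m_theo = 8.992 g.
At 60.2 % efficiency, m_actual = 0.602 × 8.992 = 5.41 g.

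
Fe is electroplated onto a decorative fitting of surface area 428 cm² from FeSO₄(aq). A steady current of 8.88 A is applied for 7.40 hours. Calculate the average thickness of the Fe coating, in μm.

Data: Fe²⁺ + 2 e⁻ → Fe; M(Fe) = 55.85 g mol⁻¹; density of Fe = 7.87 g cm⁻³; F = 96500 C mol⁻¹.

203 μm

Q = I·t = 8.880 × 26640 = 236600 C; n(e⁻) = 2.451 mol.
n(Fe) = n(e⁻)/2 = 1.226 mol, so m = 1.226 × 55.85 = 68.46 g.
Volume = m/ρ = 68.46 / 7.87 = 8.698 cm³.
Thickness = V/A = 8.698 / 428 = 0.0203 cm = 203 μm.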